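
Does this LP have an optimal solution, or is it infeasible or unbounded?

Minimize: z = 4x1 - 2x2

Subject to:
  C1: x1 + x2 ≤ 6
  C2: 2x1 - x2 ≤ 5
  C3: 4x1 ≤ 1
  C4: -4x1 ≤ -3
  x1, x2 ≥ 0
C3 requires 4x1 ≤ 1, while C4 (-4x1 ≤ -3) is equivalent to 4x1 ≥ 3. Together they would need 3 ≤ 4x1 ≤ 1, which is impossible since 3 > 1. No point satisfies all constraints.

The feasible region is empty; the LP is infeasible.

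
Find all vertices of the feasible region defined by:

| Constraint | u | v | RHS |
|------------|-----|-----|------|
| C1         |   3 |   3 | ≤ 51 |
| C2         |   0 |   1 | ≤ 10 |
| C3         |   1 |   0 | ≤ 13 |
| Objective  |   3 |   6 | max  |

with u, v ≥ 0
Each vertex is the intersection of two constraint boundaries that also satisfies all remaining constraints:
  u = 0 and v = 0 → (0, 0)
  u = 13 and v = 0 → (13, 0)
  3u + 3v = 51 and u = 13 → (13, 4)
  3u + 3v = 51 and v = 10 → (7, 10)
  v = 10 and u = 0 → (0, 10)

Vertices: (0, 0), (13, 0), (13, 4), (7, 10), (0, 10)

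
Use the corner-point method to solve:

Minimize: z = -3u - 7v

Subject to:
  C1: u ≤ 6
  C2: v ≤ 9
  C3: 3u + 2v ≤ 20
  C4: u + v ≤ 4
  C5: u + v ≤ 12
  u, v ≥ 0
Each vertex is the intersection of two constraint boundaries that also satisfies all remaining constraints:
  u = 0 and v = 0 → (0, 0)
  u + v = 4 and v = 0 → (4, 0)
  u + v = 4 and u = 0 → (0, 4)

Evaluating z = -3u - 7v at each vertex:
  (0, 0): z = 0
  (4, 0): z = -12
  (0, 4): z = -28

The minimum is at (0, 4) with z = -28.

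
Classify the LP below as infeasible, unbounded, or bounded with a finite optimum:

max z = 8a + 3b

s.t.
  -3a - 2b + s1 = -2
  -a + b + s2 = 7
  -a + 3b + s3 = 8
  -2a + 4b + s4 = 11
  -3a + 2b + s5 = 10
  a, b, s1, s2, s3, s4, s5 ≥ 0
Feasible point: (0, 1) satisfies every constraint, so the LP is feasible.
Direction d = (1, 0): for each constraint row a, a·d ≤ 0 —
  (-3)(1) + (-2)(0) = -3 ≤ 0
  (-1)(1) + (1)(0) = -1 ≤ 0
  (-1)(1) + (3)(0) = -1 ≤ 0
  (-2)(1) + (4)(0) = -2 ≤ 0
  (-3)(1) + (2)(0) = -3 ≤ 0
and d ≥ 0, so (0, 1) + t·d stays feasible for every t ≥ 0. Along this ray z = 8a + 3b changes by 8 per unit t, so z → +∞.

Unbounded — the objective can increase without bound over the feasible region.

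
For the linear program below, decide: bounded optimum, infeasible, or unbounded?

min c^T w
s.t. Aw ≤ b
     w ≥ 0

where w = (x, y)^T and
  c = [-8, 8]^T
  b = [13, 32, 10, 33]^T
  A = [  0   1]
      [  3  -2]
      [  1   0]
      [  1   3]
The point (10, 0) satisfies every constraint, so the LP is feasible; the constraints give x ≤ 10 and y ≤ 13, which with x, y ≥ 0 keep the feasible region inside a bounded box. A feasible, bounded LP attains a finite optimum at a vertex.

Evaluating z = -8x + 8y at each vertex:
  (0, 0): z = 0
  (10, 0): z = -80
  (10, 7.667): z = -18.67
  (0, 11): z = 88

The LP has an optimal solution: (10, 0) with z = -80.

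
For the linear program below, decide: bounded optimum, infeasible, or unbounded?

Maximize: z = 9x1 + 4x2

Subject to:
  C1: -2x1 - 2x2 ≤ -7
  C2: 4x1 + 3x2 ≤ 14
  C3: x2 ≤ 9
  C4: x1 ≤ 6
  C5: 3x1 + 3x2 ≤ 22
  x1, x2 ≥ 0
The point (3.5, 0) satisfies every constraint, so the LP is feasible; the constraints give x1 ≤ 6 and x2 ≤ 9, which with x1, x2 ≥ 0 keep the feasible region inside a bounded box. A feasible, bounded LP attains a finite optimum at a vertex.

Evaluating z = 9x1 + 4x2 at each vertex:
  (3.5, 0): z = 31.5
  (0, 4.667): z = 18.67
  (0, 3.5): z = 14

Bounded optimum: z* = 31.5 at (3.5, 0).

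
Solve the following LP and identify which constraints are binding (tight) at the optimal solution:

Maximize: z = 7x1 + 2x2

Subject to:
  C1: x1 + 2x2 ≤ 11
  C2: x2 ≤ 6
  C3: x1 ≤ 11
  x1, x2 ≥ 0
Optimal: x1 = 11, x2 = 0
Slack at optimum:
  C1: slack = 0 (binding)
  C2: slack = 6
  C3: slack = 0 (binding)
  x1 ≥ 0: x1 = 11
  x2 ≥ 0: x2 = 0 (binding)
Binding constraints: C1, C3, x2 ≥ 0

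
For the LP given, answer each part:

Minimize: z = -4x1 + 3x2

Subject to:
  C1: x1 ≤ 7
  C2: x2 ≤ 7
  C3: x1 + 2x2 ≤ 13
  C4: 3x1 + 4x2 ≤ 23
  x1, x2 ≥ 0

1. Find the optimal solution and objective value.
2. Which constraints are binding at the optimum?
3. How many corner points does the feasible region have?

1. x1 = 7, x2 = 0, z = -28
2. C1, x2 ≥ 0
3. 4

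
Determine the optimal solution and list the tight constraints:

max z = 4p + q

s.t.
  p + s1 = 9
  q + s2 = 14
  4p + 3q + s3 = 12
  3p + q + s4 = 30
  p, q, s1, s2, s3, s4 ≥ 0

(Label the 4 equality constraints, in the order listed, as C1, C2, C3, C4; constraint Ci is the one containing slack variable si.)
Optimal: p = 3, q = 0
Slack at optimum:
  C1: slack = 6
  C2: slack = 14
  C3: slack = 0 (binding)
  C4: slack = 21
  p ≥ 0: p = 3
  q ≥ 0: q = 0 (binding)
Binding constraints: C3, q ≥ 0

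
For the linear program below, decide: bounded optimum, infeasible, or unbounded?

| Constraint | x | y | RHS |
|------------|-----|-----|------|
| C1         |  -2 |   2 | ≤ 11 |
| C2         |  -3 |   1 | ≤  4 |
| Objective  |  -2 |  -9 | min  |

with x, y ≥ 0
Feasible point: (0, 0) satisfies every constraint, so the LP is feasible.
Direction d = (1, 0): for each constraint row a, a·d ≤ 0 —
  (-2)(1) + (2)(0) = -2 ≤ 0
  (-3)(1) + (1)(0) = -3 ≤ 0
and d ≥ 0, so (0, 0) + t·d stays feasible for every t ≥ 0. Along this ray z = -2x - 9y changes by -2 per unit t, so z → −∞.

Unbounded: there is a feasible ray along which z → −∞.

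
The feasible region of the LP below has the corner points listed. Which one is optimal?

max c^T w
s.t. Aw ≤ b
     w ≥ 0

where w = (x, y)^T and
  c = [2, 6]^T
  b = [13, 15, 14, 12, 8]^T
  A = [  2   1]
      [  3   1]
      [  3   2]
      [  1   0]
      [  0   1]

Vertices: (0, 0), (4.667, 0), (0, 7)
Evaluating z = 2x + 6y at each vertex:
  (0, 0): z = 0
  (4.667, 0): z = 9.333
  (0, 7): z = 42

The largest value is z = 42, attained at (0, 7).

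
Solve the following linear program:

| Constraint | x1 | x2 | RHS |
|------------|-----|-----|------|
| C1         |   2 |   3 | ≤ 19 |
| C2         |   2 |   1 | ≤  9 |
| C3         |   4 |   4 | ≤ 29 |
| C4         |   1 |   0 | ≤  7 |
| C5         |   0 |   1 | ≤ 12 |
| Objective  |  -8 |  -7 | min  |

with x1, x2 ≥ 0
Each vertex is the intersection of two constraint boundaries that also satisfies all remaining constraints:
  x1 = 0 and x2 = 0 → (0, 0)
  2x1 + x2 = 9 and x2 = 0 → (4.5, 0)
  2x1 + 3x2 = 19 and 2x1 + x2 = 9 → (2, 5)
  2x1 + 3x2 = 19 and x1 = 0 → (0, 6.333)

Evaluating z = -8x1 - 7x2 at each vertex:
  (0, 0): z = 0
  (4.5, 0): z = -36
  (2, 5): z = -51
  (0, 6.333): z = -44.33

The minimum is at (2, 5) with z = -51.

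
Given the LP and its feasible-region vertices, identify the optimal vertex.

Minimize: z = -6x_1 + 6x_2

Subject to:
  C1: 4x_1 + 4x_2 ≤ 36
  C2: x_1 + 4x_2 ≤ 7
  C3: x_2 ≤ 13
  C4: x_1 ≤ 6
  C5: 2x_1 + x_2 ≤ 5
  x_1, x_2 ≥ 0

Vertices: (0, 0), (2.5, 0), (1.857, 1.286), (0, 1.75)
Evaluating z = -6x_1 + 6x_2 at each vertex:
  (0, 0): z = 0
  (2.5, 0): z = -15
  (1.857, 1.286): z = -3.429
  (0, 1.75): z = 10.5

The smallest value is z = -15, attained at (2.5, 0).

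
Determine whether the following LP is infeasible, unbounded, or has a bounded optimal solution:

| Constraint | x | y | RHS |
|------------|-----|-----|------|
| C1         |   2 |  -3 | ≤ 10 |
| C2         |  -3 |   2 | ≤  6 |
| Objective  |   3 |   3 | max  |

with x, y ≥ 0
Feasible point: (0, 0) satisfies every constraint, so the LP is feasible.
Direction d = (1, 1): for each constraint row a, a·d ≤ 0 —
  (2)(1) + (-3)(1) = -1 ≤ 0
  (-3)(1) + (2)(1) = -1 ≤ 0
and d ≥ 0, so (0, 0) + t·d stays feasible for every t ≥ 0. Along this ray z = 3x + 3y changes by 6 per unit t, so z → +∞.

The LP is unbounded; z can be made arbitrarily large.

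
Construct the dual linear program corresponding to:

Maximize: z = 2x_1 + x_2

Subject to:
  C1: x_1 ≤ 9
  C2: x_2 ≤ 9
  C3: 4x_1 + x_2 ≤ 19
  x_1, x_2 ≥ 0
Minimize: z = 9y1 + 9y2 + 19y3

Subject to:
  C1: -y1 - 4y3 ≤ -2
  C2: -y2 - y3 ≤ -1
  y1, y2, y3 ≥ 0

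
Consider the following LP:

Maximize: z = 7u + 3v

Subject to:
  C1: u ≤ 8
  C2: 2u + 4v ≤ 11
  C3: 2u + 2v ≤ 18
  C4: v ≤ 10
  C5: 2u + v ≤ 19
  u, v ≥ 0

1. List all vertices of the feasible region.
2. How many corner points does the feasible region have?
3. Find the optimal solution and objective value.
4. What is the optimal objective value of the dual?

1. (0, 0), (5.5, 0), (0, 2.75)
2. 3
3. u = 5.5, v = 0, z = 38.5
4. 38.5 (by strong duality, equal to the primal optimum)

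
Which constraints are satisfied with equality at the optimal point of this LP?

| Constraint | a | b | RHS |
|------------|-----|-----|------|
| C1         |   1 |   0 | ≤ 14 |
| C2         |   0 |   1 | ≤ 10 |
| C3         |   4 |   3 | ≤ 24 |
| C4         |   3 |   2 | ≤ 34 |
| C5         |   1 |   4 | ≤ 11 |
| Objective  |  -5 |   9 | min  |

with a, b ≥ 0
Optimal: a = 6, b = 0
Slack at optimum:
  C1: slack = 8
  C2: slack = 10
  C3: slack = 0 (binding)
  C4: slack = 16
  C5: slack = 5
  a ≥ 0: a = 6
  b ≥ 0: b = 0 (binding)
Binding constraints: C3, b ≥ 0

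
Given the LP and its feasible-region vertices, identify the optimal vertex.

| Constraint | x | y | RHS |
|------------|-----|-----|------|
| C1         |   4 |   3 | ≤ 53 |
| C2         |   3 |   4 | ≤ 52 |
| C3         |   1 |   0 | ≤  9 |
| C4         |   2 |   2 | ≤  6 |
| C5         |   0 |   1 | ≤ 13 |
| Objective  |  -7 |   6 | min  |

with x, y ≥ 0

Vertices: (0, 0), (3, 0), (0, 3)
(3, 0) with z = -21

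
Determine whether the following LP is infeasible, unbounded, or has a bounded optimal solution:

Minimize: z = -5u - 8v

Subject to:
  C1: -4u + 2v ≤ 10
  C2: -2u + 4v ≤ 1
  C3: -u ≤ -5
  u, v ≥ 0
Feasible point: (5, 0) satisfies every constraint, so the LP is feasible.
Direction d = (1, 0): for each constraint row a, a·d ≤ 0 —
  (-4)(1) + (2)(0) = -4 ≤ 0
  (-2)(1) + (4)(0) = -2 ≤ 0
  (-1)(1) + (0)(0) = -1 ≤ 0
and d ≥ 0, so (5, 0) + t·d stays feasible for every t ≥ 0. Along this ray z = -5u - 8v changes by -5 per unit t, so z → −∞.

Unbounded: there is a feasible ray along which z → −∞.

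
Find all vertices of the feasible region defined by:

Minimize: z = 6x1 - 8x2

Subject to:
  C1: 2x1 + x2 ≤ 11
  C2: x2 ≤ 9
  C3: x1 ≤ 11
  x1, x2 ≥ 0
Each vertex is the intersection of two constraint boundaries that also satisfies all remaining constraints:
  x1 = 0 and x2 = 0 → (0, 0)
  2x1 + x2 = 11 and x2 = 0 → (5.5, 0)
  2x1 + x2 = 11 and x2 = 9 → (1, 9)
  x2 = 9 and x1 = 0 → (0, 9)

Vertices: (0, 0), (5.5, 0), (1, 9), (0, 9)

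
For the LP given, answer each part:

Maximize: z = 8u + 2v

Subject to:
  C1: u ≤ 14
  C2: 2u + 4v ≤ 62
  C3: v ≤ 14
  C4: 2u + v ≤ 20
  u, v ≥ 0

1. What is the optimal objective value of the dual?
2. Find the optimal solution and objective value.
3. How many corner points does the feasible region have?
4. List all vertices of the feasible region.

1. 80 (by strong duality, equal to the primal optimum)
2. u = 10, v = 0, z = 80
3. 4
4. (0, 0), (10, 0), (3, 14), (0, 14)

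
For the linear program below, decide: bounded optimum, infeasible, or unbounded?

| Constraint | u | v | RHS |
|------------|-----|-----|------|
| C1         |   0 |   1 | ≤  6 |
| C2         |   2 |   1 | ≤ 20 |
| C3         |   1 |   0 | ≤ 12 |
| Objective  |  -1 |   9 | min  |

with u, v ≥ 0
The point (10, 0) satisfies every constraint, so the LP is feasible; the constraints give u ≤ 12 and v ≤ 6, which with u, v ≥ 0 keep the feasible region inside a bounded box. A feasible, bounded LP attains a finite optimum at a vertex.

Evaluating z = -u + 9v at each vertex:
  (0, 0): z = 0
  (10, 0): z = -10
  (7, 6): z = 47
  (0, 6): z = 54

Bounded optimum: z* = -10 at (10, 0).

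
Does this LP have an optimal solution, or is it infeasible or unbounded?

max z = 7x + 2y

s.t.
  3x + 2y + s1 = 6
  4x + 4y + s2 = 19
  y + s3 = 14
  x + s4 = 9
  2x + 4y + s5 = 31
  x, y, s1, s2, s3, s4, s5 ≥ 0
The point (2, 0) satisfies every constraint, so the LP is feasible; the constraints give x ≤ 9 and y ≤ 14, which with x, y ≥ 0 keep the feasible region inside a bounded box. A feasible, bounded LP attains a finite optimum at a vertex.

Bounded optimum: z* = 14 at (2, 0).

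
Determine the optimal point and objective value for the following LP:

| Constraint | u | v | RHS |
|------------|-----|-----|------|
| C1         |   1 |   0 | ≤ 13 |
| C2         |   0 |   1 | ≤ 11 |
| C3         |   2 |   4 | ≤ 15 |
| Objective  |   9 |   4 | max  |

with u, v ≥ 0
u = 7.5, v = 0, z = 67.5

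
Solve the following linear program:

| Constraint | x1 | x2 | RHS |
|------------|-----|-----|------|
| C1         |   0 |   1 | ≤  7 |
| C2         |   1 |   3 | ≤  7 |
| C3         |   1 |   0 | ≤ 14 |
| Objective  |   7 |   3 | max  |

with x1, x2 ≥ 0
x1 = 7, x2 = 0, z = 49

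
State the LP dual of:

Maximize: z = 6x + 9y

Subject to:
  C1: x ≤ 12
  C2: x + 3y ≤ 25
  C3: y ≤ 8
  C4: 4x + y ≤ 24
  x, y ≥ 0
Minimize: z = 12y1 + 25y2 + 8y3 + 24y4

Subject to:
  C1: -y1 - y2 - 4y4 ≤ -6
  C2: -3y2 - y3 - y4 ≤ -9
  y1, y2, y3, y4 ≥ 0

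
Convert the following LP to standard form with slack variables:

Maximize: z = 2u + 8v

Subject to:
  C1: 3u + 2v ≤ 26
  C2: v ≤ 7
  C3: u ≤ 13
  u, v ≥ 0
max z = 2u + 8v

s.t.
  3u + 2v + s1 = 26
  v + s2 = 7
  u + s3 = 13
  u, v, s1, s2, s3 ≥ 0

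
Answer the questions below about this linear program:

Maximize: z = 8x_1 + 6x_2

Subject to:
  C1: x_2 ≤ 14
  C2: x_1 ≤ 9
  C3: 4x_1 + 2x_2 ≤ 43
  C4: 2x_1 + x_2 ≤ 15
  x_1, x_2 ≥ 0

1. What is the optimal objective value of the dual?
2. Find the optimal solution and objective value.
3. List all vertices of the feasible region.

1. 88 (by strong duality, equal to the primal optimum)
2. x_1 = 0.5, x_2 = 14, z = 88
3. (0, 0), (7.5, 0), (0.5, 14), (0, 14)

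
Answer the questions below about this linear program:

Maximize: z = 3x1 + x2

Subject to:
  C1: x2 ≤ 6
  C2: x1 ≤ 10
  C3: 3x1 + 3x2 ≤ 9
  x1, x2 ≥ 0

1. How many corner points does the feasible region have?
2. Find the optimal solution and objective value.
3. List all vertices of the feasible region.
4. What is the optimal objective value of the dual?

1. 3
2. x1 = 3, x2 = 0, z = 9
3. (0, 0), (3, 0), (0, 3)
4. 9 (by strong duality, equal to the primal optimum)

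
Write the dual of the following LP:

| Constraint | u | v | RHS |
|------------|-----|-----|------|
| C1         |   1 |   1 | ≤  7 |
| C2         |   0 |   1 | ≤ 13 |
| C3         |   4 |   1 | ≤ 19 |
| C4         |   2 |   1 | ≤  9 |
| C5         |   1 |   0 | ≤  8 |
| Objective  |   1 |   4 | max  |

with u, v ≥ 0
Minimize: z = 7y1 + 13y2 + 19y3 + 9y4 + 8y5

Subject to:
  C1: -y1 - 4y3 - 2y4 - y5 ≤ -1
  C2: -y1 - y2 - y3 - y4 ≤ -4
  y1, y2, y3, y4, y5 ≥ 0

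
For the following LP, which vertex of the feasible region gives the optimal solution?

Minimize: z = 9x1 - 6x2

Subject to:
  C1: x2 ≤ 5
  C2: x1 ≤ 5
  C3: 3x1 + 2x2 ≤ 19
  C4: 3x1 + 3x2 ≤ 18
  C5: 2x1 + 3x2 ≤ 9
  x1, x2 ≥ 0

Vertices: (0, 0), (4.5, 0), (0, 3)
(0, 3) with z = -18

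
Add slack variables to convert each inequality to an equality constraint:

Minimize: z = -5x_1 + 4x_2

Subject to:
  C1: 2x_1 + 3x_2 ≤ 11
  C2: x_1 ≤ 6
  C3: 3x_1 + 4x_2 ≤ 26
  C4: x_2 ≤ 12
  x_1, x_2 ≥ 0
min z = -5x_1 + 4x_2

s.t.
  2x_1 + 3x_2 + s1 = 11
  x_1 + s2 = 6
  3x_1 + 4x_2 + s3 = 26
  x_2 + s4 = 12
  x_1, x_2, s1, s2, s3, s4 ≥ 0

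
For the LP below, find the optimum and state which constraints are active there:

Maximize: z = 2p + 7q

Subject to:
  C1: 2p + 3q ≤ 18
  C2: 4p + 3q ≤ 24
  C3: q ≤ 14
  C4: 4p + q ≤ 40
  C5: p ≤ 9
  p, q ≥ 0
Optimal: p = 0, q = 6
Slack at optimum:
  C1: slack = 0 (binding)
  C2: slack = 6
  C3: slack = 8
  C4: slack = 34
  C5: slack = 9
  p ≥ 0: p = 0 (binding)
  q ≥ 0: q = 6
Binding constraints: C1, p ≥ 0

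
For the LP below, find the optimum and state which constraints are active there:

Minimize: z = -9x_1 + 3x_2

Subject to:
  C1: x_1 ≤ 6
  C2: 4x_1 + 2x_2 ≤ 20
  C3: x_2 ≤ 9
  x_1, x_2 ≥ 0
Optimal: x_1 = 5, x_2 = 0
Binding: C2, x_2 ≥ 0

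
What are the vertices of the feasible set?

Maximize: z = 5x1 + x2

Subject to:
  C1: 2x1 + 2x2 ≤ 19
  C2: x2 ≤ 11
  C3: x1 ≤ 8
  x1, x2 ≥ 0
Each vertex is the intersection of two constraint boundaries that also satisfies all remaining constraints:
  x1 = 0 and x2 = 0 → (0, 0)
  x1 = 8 and x2 = 0 → (8, 0)
  2x1 + 2x2 = 19 and x1 = 8 → (8, 1.5)
  2x1 + 2x2 = 19 and x1 = 0 → (0, 9.5)

Vertices: (0, 0), (8, 0), (8, 1.5), (0, 9.5)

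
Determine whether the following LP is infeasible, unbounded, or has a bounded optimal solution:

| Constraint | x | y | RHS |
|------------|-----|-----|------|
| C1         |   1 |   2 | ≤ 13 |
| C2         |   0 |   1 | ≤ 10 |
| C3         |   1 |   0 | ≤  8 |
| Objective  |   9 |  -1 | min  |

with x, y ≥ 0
The point (0, 6.5) satisfies every constraint, so the LP is feasible; the constraints give x ≤ 8 and y ≤ 10, which with x, y ≥ 0 keep the feasible region inside a bounded box. A feasible, bounded LP attains a finite optimum at a vertex.

Evaluating z = 9x - y at each vertex:
  (0, 0): z = 0
  (8, 0): z = 72
  (8, 2.5): z = 69.5
  (0, 6.5): z = -6.5

The LP has an optimal solution: (0, 6.5) with z = -6.5.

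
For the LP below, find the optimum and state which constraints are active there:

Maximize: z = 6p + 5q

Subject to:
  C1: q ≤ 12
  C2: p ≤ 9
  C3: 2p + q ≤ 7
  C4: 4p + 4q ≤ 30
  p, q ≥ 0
Optimal: p = 0, q = 7
Binding: C3, p ≥ 0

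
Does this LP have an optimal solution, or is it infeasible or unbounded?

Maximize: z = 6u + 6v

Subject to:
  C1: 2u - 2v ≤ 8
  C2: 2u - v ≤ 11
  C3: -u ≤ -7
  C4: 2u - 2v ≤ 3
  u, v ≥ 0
Feasible point: (7, 6) satisfies every constraint, so the LP is feasible.
Direction d = (0, 1): for each constraint row a, a·d ≤ 0 —
  (2)(0) + (-2)(1) = -2 ≤ 0
  (2)(0) + (-1)(1) = -1 ≤ 0
  (-1)(0) + (0)(1) = 0 ≤ 0
  (2)(0) + (-2)(1) = -2 ≤ 0
and d ≥ 0, so (7, 6) + t·d stays feasible for every t ≥ 0. Along this ray z = 6u + 6v changes by 6 per unit t, so z → +∞.

Unbounded — the objective can increase without bound over the feasible region.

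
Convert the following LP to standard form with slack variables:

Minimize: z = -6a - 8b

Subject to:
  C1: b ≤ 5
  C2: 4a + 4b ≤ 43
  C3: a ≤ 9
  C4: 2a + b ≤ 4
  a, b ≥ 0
min z = -6a - 8b

s.t.
  b + s1 = 5
  4a + 4b + s2 = 43
  a + s3 = 9
  2a + b + s4 = 4
  a, b, s1, s2, s3, s4 ≥ 0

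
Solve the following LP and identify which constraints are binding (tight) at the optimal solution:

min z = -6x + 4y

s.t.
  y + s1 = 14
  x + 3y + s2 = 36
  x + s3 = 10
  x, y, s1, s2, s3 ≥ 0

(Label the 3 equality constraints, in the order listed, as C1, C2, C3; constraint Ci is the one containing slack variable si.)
Optimal: x = 10, y = 0
Slack at optimum:
  C1: slack = 14
  C2: slack = 26
  C3: slack = 0 (binding)
  x ≥ 0: x = 10
  y ≥ 0: y = 0 (binding)
Binding constraints: C3, y ≥ 0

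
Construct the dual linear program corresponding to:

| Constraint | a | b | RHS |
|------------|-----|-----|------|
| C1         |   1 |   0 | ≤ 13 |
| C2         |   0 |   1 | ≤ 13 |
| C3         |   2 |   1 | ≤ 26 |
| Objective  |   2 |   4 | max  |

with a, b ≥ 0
Minimize: z = 13y1 + 13y2 + 26y3

Subject to:
  C1: -y1 - 2y3 ≤ -2
  C2: -y2 - y3 ≤ -4
  y1, y2, y3 ≥ 0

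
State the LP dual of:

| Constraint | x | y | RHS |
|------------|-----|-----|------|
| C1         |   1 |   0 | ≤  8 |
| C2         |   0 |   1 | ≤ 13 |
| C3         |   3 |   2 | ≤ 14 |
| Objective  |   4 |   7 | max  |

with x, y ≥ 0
Minimize: z = 8y1 + 13y2 + 14y3

Subject to:
  C1: -y1 - 3y3 ≤ -4
  C2: -y2 - 2y3 ≤ -7
  y1, y2, y3 ≥ 0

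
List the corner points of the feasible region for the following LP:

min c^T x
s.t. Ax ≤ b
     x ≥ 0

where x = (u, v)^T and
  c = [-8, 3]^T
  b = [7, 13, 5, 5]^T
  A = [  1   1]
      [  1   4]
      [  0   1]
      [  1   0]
Each vertex is the intersection of two constraint boundaries that also satisfies all remaining constraints:
  u = 0 and v = 0 → (0, 0)
  u = 5 and v = 0 → (5, 0)
  u + v = 7 and u + 4v = 13 → (5, 2)
  u + 4v = 13 and u = 0 → (0, 3.25)

Vertices: (0, 0), (5, 0), (5, 2), (0, 3.25)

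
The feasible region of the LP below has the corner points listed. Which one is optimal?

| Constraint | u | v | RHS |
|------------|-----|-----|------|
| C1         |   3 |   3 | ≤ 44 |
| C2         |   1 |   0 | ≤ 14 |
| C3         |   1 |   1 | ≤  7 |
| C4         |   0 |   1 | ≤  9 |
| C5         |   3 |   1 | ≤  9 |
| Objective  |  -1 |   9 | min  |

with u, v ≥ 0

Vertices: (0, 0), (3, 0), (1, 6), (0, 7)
Evaluating z = -u + 9v at each vertex:
  (0, 0): z = 0
  (3, 0): z = -3
  (1, 6): z = 53
  (0, 7): z = 63

The smallest value is z = -3, attained at (3, 0).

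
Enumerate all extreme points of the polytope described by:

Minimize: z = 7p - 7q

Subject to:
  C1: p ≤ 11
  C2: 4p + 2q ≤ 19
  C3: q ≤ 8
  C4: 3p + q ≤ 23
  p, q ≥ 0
Each vertex is the intersection of two constraint boundaries that also satisfies all remaining constraints:
  p = 0 and q = 0 → (0, 0)
  4p + 2q = 19 and q = 0 → (4.75, 0)
  4p + 2q = 19 and q = 8 → (0.75, 8)
  q = 8 and p = 0 → (0, 8)

Vertices: (0, 0), (4.75, 0), (0.75, 8), (0, 8)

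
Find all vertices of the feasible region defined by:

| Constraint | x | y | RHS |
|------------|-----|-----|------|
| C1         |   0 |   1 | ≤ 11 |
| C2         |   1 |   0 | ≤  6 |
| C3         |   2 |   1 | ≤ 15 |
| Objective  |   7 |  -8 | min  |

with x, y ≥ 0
Each vertex is the intersection of two constraint boundaries that also satisfies all remaining constraints:
  x = 0 and y = 0 → (0, 0)
  x = 6 and y = 0 → (6, 0)
  x = 6 and 2x + y = 15 → (6, 3)
  y = 11 and 2x + y = 15 → (2, 11)
  y = 11 and x = 0 → (0, 11)

Vertices: (0, 0), (6, 0), (6, 3), (2, 11), (0, 11)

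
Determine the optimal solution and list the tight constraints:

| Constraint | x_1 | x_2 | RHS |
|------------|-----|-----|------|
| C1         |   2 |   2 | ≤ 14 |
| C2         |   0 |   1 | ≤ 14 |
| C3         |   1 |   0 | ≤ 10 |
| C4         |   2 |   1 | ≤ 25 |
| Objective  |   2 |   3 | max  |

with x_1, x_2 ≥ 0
Optimal: x_1 = 0, x_2 = 7
Slack at optimum:
  C1: slack = 0 (binding)
  C2: slack = 7
  C3: slack = 10
  C4: slack = 18
  x_1 ≥ 0: x_1 = 0 (binding)
  x_2 ≥ 0: x_2 = 7
Binding constraints: C1, x_1 ≥ 0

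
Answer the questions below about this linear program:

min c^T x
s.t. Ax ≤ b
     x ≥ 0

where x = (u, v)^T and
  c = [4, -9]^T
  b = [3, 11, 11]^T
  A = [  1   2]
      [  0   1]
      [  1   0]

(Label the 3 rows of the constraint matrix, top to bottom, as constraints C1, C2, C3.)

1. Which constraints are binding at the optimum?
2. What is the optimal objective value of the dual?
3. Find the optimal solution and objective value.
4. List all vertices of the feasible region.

1. C1, u ≥ 0
2. -13.5 (by strong duality, equal to the primal optimum)
3. u = 0, v = 1.5, z = -13.5
4. (0, 0), (3, 0), (0, 1.5)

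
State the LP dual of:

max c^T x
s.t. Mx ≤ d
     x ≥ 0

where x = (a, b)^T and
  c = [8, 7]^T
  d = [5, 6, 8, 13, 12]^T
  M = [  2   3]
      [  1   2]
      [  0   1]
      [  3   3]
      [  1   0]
Minimize: z = 5y1 + 6y2 + 8y3 + 13y4 + 12y5

Subject to:
  C1: -2y1 - y2 - 3y4 - y5 ≤ -8
  C2: -3y1 - 2y2 - y3 - 3y4 ≤ -7
  y1, y2, y3, y4, y5 ≥ 0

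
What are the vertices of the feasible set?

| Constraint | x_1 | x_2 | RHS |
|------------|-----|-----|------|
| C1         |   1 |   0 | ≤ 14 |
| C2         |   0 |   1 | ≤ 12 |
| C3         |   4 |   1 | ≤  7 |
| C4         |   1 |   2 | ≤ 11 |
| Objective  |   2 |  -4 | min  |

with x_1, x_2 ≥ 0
Each vertex is the intersection of two constraint boundaries that also satisfies all remaining constraints:
  x_1 = 0 and x_2 = 0 → (0, 0)
  4x_1 + x_2 = 7 and x_2 = 0 → (1.75, 0)
  4x_1 + x_2 = 7 and x_1 + 2x_2 = 11 → (0.4286, 5.286)
  x_1 + 2x_2 = 11 and x_1 = 0 → (0, 5.5)

Vertices: (0, 0), (1.75, 0), (0.4286, 5.286), (0, 5.5)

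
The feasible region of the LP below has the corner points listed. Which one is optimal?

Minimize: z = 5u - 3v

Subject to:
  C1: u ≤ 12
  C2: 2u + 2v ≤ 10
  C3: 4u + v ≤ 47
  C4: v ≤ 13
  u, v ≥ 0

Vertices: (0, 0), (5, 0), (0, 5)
(0, 5) with z = -15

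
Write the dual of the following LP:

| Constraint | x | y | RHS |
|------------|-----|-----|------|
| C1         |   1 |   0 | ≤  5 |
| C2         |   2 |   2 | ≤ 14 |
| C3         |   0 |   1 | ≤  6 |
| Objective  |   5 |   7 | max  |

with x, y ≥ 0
Minimize: z = 5y1 + 14y2 + 6y3

Subject to:
  C1: -y1 - 2y2 ≤ -5
  C2: -2y2 - y3 ≤ -7
  y1, y2, y3 ≥ 0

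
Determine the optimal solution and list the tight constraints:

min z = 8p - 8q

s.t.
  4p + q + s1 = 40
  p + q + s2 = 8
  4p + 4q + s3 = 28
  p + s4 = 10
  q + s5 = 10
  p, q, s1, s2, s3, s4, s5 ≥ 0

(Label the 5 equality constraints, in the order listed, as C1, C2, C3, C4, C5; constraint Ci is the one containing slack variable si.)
Optimal: p = 0, q = 7
Binding: C3, p ≥ 0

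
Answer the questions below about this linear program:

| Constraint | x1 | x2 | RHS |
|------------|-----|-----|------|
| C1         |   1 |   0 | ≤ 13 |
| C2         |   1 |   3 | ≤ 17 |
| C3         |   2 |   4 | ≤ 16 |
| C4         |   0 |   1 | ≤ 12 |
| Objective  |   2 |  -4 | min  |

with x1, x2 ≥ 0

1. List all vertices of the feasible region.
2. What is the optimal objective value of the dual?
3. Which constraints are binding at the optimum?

1. (0, 0), (8, 0), (0, 4)
2. -16 (by strong duality, equal to the primal optimum)
3. C3, x1 ≥ 0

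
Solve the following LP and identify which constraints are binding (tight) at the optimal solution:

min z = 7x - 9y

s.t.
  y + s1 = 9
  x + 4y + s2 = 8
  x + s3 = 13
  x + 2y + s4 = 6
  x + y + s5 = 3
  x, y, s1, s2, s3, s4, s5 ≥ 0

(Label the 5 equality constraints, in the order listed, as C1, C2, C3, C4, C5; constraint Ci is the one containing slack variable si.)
Optimal: x = 0, y = 2
Slack at optimum:
  C1: slack = 7
  C2: slack = 0 (binding)
  C3: slack = 13
  C4: slack = 2
  C5: slack = 1
  x ≥ 0: x = 0 (binding)
  y ≥ 0: y = 2
Binding constraints: C2, x ≥ 0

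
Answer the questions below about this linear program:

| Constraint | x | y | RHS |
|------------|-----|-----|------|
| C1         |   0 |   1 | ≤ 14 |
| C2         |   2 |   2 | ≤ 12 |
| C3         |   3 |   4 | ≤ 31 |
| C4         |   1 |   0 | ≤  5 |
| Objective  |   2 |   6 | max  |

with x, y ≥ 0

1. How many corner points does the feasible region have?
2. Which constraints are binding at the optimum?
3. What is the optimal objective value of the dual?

1. 4
2. C2, x ≥ 0
3. 36 (by strong duality, equal to the primal optimum)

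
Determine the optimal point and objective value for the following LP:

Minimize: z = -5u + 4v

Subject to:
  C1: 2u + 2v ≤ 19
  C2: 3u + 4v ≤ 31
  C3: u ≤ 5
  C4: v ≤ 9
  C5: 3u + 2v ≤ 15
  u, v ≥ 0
u = 5, v = 0, z = -25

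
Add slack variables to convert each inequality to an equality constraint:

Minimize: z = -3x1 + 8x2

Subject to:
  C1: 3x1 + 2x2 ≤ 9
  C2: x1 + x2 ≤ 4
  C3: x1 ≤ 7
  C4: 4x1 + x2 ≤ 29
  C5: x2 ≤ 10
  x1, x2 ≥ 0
min z = -3x1 + 8x2

s.t.
  3x1 + 2x2 + s1 = 9
  x1 + x2 + s2 = 4
  x1 + s3 = 7
  4x1 + x2 + s4 = 29
  x2 + s5 = 10
  x1, x2, s1, s2, s3, s4, s5 ≥ 0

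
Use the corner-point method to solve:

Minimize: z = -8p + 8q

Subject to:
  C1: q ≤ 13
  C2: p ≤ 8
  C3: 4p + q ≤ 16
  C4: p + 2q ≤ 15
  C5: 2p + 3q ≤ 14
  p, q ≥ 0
p = 4, q = 0, z = -32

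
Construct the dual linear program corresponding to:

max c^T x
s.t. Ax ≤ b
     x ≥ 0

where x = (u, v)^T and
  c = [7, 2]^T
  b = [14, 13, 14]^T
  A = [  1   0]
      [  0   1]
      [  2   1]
Minimize: z = 14y1 + 13y2 + 14y3

Subject to:
  C1: -y1 - 2y3 ≤ -7
  C2: -y2 - y3 ≤ -2
  y1, y2, y3 ≥ 0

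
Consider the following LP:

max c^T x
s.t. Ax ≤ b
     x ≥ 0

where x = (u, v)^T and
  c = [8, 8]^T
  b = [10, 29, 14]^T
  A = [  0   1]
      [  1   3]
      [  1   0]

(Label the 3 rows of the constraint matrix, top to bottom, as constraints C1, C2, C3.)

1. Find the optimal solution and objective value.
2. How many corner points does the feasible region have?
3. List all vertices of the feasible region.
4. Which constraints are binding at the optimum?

1. u = 14, v = 5, z = 152
2. 4
3. (0, 0), (14, 0), (14, 5), (0, 9.667)
4. C2, C3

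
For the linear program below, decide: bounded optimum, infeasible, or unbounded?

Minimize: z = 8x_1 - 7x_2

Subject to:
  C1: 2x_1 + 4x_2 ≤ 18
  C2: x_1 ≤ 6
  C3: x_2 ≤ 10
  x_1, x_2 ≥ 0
The point (0, 4.5) satisfies every constraint, so the LP is feasible; the constraints give x_1 ≤ 6 and x_2 ≤ 10, which with x_1, x_2 ≥ 0 keep the feasible region inside a bounded box. A feasible, bounded LP attains a finite optimum at a vertex.

Evaluating z = 8x_1 - 7x_2 at each vertex:
  (0, 0): z = 0
  (6, 0): z = 48
  (6, 1.5): z = 37.5
  (0, 4.5): z = -31.5

The LP has an optimal solution: (0, 4.5) with z = -31.5.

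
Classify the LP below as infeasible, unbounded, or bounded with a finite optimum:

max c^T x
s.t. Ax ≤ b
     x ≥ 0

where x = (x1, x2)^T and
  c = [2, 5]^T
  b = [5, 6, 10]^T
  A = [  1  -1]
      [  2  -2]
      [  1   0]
Feasible point: (0, 0) satisfies every constraint, so the LP is feasible.
Direction d = (0, 1): for each constraint row a, a·d ≤ 0 —
  (1)(0) + (-1)(1) = -1 ≤ 0
  (2)(0) + (-2)(1) = -2 ≤ 0
  (1)(0) + (0)(1) = 0 ≤ 0
and d ≥ 0, so (0, 0) + t·d stays feasible for every t ≥ 0. Along this ray z = 2x1 + 5x2 changes by 5 per unit t, so z → +∞.

Unbounded — the objective can increase without bound over the feasible region.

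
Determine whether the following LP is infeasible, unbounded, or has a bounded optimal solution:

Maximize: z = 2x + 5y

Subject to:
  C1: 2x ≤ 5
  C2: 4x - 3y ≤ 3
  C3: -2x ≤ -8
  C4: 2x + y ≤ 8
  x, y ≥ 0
C1 requires 2x ≤ 5, while C3 (-2x ≤ -8) is equivalent to 2x ≥ 8. Together they would need 8 ≤ 2x ≤ 5, which is impossible since 8 > 5. No point satisfies all constraints.

Infeasible — the constraint set is empty.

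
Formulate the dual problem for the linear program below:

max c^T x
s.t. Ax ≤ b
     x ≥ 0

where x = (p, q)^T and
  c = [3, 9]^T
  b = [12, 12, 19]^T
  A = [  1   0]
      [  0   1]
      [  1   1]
Minimize: z = 12y1 + 12y2 + 19y3

Subject to:
  C1: -y1 - y3 ≤ -3
  C2: -y2 - y3 ≤ -9
  y1, y2, y3 ≥ 0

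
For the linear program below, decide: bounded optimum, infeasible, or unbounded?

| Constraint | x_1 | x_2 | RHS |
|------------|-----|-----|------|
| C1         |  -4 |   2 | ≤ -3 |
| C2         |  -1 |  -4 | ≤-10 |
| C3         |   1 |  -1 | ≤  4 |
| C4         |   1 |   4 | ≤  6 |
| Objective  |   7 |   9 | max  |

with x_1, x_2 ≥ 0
C4 requires x_1 + 4x_2 ≤ 6, while C2 (-x_1 - 4x_2 ≤ -10) is equivalent to x_1 + 4x_2 ≥ 10. Together they would need 10 ≤ x_1 + 4x_2 ≤ 6, which is impossible since 10 > 6. No point satisfies all constraints.

Infeasible — the constraint set is empty.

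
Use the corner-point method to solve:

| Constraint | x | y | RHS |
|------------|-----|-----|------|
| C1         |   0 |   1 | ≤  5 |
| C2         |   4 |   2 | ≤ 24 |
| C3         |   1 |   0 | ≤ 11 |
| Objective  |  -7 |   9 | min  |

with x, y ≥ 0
Each vertex is the intersection of two constraint boundaries that also satisfies all remaining constraints:
  x = 0 and y = 0 → (0, 0)
  4x + 2y = 24 and y = 0 → (6, 0)
  y = 5 and 4x + 2y = 24 → (3.5, 5)
  y = 5 and x = 0 → (0, 5)

Evaluating z = -7x + 9y at each vertex:
  (0, 0): z = 0
  (6, 0): z = -42
  (3.5, 5): z = 20.5
  (0, 5): z = 45

The minimum is at (6, 0) with z = -42.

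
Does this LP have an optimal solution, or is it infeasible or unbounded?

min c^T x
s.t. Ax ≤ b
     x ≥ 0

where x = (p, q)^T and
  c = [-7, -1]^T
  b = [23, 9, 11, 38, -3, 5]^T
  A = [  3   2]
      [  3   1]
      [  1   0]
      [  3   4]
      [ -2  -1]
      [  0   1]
The point (3, 0) satisfies every constraint, so the LP is feasible; the constraints give p ≤ 11 and q ≤ 5, which with p, q ≥ 0 keep the feasible region inside a bounded box. A feasible, bounded LP attains a finite optimum at a vertex.

Evaluating z = -7p - q at each vertex:
  (1.5, 0): z = -10.5
  (3, 0): z = -21
  (1.333, 5): z = -14.33
  (0, 5): z = -5
  (0, 3): z = -3

The LP has an optimal solution: (3, 0) with z = -21.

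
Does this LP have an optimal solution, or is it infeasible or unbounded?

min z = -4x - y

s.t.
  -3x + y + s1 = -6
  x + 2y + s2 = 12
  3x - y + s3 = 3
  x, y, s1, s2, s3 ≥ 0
The row 3x - y + s3 = 3 with s3 ≥ 0 requires 3x - y ≤ 3, while the row -3x + y + s1 = -6 with s1 ≥ 0 is equivalent to 3x - y ≥ 6. Together they would need 6 ≤ 3x - y ≤ 3, which is impossible since 6 > 3. No point satisfies all constraints.

The feasible region is empty; the LP is infeasible.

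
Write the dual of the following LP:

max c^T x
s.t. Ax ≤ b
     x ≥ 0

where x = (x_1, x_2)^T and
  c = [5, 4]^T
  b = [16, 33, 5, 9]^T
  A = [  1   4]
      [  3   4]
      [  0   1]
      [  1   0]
Minimize: z = 16y1 + 33y2 + 5y3 + 9y4

Subject to:
  C1: -y1 - 3y2 - y4 ≤ -5
  C2: -4y1 - 4y2 - y3 ≤ -4
  y1, y2, y3, y4 ≥ 0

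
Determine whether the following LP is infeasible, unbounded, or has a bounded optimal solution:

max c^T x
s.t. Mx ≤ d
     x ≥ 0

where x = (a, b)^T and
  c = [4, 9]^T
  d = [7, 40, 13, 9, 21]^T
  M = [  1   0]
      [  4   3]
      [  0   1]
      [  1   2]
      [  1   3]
The point (0, 4.5) satisfies every constraint, so the LP is feasible; the constraints give a ≤ 7 and b ≤ 13, which with a, b ≥ 0 keep the feasible region inside a bounded box. A feasible, bounded LP attains a finite optimum at a vertex.

Feasible with finite optimum z* = 40.5 at (0, 4.5).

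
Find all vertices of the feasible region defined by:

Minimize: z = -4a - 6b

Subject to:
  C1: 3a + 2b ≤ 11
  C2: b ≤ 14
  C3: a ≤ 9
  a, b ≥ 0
Each vertex is the intersection of two constraint boundaries that also satisfies all remaining constraints:
  a = 0 and b = 0 → (0, 0)
  3a + 2b = 11 and b = 0 → (3.667, 0)
  3a + 2b = 11 and a = 0 → (0, 5.5)

Vertices: (0, 0), (3.667, 0), (0, 5.5)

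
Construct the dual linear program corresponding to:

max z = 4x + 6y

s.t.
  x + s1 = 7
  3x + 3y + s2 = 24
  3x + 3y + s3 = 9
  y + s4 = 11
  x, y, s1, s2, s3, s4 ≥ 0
Minimize: z = 7y1 + 24y2 + 9y3 + 11y4

Subject to:
  C1: -y1 - 3y2 - 3y3 ≤ -4
  C2: -3y2 - 3y3 - y4 ≤ -6
  y1, y2, y3, y4 ≥ 0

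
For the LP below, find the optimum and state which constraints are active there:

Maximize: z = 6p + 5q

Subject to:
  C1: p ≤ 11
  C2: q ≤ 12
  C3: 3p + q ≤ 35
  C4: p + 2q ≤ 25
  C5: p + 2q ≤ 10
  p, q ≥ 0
Optimal: p = 10, q = 0
Binding: C5, q ≥ 0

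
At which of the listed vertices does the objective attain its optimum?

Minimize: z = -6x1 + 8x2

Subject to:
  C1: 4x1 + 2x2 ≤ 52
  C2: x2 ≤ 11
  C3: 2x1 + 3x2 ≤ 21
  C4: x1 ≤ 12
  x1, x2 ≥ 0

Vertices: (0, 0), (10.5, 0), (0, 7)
Evaluating z = -6x1 + 8x2 at each vertex:
  (0, 0): z = 0
  (10.5, 0): z = -63
  (0, 7): z = 56

The smallest value is z = -63, attained at (10.5, 0).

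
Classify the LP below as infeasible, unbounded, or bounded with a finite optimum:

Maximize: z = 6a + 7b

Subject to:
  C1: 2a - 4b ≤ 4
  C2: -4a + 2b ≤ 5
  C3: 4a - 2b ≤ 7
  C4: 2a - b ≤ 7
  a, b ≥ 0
Feasible point: (0, 0) satisfies every constraint, so the LP is feasible.
Direction d = (1, 2): for each constraint row a, a·d ≤ 0 —
  (2)(1) + (-4)(2) = -6 ≤ 0
  (-4)(1) + (2)(2) = 0 ≤ 0
  (4)(1) + (-2)(2) = 0 ≤ 0
  (2)(1) + (-1)(2) = 0 ≤ 0
and d ≥ 0, so (0, 0) + t·d stays feasible for every t ≥ 0. Along this ray z = 6a + 7b changes by 20 per unit t, so z → +∞.

Unbounded — the objective can increase without bound over the feasible region.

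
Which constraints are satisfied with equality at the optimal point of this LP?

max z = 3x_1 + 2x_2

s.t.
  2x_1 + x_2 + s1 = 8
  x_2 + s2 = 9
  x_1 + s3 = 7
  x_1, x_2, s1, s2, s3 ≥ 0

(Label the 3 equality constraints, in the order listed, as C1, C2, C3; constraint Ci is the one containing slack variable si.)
Optimal: x_1 = 0, x_2 = 8
Slack at optimum:
  C1: slack = 0 (binding)
  C2: slack = 1
  C3: slack = 7
  x_1 ≥ 0: x_1 = 0 (binding)
  x_2 ≥ 0: x_2 = 8
Binding constraints: C1, x_1 ≥ 0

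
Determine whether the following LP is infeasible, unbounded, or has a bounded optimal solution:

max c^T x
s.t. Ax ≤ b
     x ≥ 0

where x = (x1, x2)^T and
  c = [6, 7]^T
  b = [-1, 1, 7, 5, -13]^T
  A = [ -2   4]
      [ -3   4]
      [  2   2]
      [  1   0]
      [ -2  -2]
One constraint requires 2x1 + 2x2 ≤ 7, while the constraint -2x1 - 2x2 ≤ -13 is equivalent to 2x1 + 2x2 ≥ 13. Together they would need 13 ≤ 2x1 + 2x2 ≤ 7, which is impossible since 13 > 7. No point satisfies all constraints.

The feasible region is empty; the LP is infeasible.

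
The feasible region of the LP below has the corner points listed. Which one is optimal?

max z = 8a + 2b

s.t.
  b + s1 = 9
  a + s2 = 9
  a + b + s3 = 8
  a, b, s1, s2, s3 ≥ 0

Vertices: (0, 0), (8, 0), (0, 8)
(8, 0) with z = 64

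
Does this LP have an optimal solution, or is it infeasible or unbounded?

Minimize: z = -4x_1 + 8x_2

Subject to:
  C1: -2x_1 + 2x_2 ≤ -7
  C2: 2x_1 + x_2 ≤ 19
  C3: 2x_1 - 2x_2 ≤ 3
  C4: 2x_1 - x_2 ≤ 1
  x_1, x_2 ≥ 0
C3 requires 2x_1 - 2x_2 ≤ 3, while C1 (-2x_1 + 2x_2 ≤ -7) is equivalent to 2x_1 - 2x_2 ≥ 7. Together they would need 7 ≤ 2x_1 - 2x_2 ≤ 3, which is impossible since 7 > 3. No point satisfies all constraints.

The feasible region is empty; the LP is infeasible.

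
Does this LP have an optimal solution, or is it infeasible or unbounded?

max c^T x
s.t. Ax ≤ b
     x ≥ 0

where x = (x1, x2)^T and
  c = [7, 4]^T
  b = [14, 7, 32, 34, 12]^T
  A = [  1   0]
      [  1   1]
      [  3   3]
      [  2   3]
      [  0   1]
The point (7, 0) satisfies every constraint, so the LP is feasible; the constraints give x1 ≤ 14 and x2 ≤ 12, which with x1, x2 ≥ 0 keep the feasible region inside a bounded box. A feasible, bounded LP attains a finite optimum at a vertex.

Evaluating z = 7x1 + 4x2 at each vertex:
  (0, 0): z = 0
  (7, 0): z = 49
  (0, 7): z = 28

Feasible with finite optimum z* = 49 at (7, 0).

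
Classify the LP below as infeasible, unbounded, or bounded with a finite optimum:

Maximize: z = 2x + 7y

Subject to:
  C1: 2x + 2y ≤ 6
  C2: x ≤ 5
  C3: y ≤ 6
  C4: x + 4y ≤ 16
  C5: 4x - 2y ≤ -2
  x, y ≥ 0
The point (0, 3) satisfies every constraint, so the LP is feasible; the constraints give x ≤ 5 and y ≤ 6, which with x, y ≥ 0 keep the feasible region inside a bounded box. A feasible, bounded LP attains a finite optimum at a vertex.

Bounded optimum: z* = 21 at (0, 3).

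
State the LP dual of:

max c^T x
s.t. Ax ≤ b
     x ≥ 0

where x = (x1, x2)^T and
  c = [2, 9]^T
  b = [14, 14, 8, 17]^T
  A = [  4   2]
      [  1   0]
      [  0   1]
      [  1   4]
Minimize: z = 14y1 + 14y2 + 8y3 + 17y4

Subject to:
  C1: -4y1 - y2 - y4 ≤ -2
  C2: -2y1 - y3 - 4y4 ≤ -9
  y1, y2, y3, y4 ≥ 0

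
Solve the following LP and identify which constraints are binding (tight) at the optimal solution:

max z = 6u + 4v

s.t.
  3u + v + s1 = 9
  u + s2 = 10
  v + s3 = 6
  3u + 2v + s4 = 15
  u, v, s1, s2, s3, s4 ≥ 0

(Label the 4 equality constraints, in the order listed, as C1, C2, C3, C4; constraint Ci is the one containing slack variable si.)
Optimal: u = 1, v = 6
Slack at optimum:
  C1: slack = 0 (binding)
  C2: slack = 9
  C3: slack = 0 (binding)
  C4: slack = 0 (binding)
  u ≥ 0: u = 1
  v ≥ 0: v = 6
Binding constraints: C1, C3, C4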